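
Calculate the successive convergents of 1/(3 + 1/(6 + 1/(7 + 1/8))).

Using the convergent recurrence p_i = a_i*p_{i-1} + p_{i-2}, q_i = a_i*q_{i-1} + q_{i-2} with p_{-2}=0, p_{-1}=1, q_{-2}=1, q_{-1}=0:
  i=0: a_0=0, p_0 = 0*1 + 0 = 0, q_0 = 0*0 + 1 = 1.
  i=1: a_1=3, p_1 = 3*0 + 1 = 1, q_1 = 3*1 + 0 = 3.
  i=2: a_2=6, p_2 = 6*1 + 0 = 6, q_2 = 6*3 + 1 = 19.
  i=3: a_3=7, p_3 = 7*6 + 1 = 43, q_3 = 7*19 + 3 = 136.
  i=4: a_4=8, p_4 = 8*43 + 6 = 350, q_4 = 8*136 + 19 = 1107.

0/1, 1/3, 6/19, 43/136, 350/1107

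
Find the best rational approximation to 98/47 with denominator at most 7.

15/7

Expand x = 98/47 as a continued fraction with the Euclidean algorithm:
  98 = 2*47 + 4, so a_0 = 2.
  47 = 11*4 + 3, so a_1 = 11.
  4 = 1*3 + 1, so a_2 = 1.
  3 = 3*1 + 0, so a_3 = 3.
so x = [2; 11, 1, 3].
Convergents (p_i = a_i*p_{i-1} + p_{i-2}, q_i = a_i*q_{i-1} + q_{i-2} with p_{-2}=0, p_{-1}=1, q_{-2}=1, q_{-1}=0), until the denominator exceeds 7:
  i=0: a_0=2, p_0 = 2*1 + 0 = 2, q_0 = 2*0 + 1 = 1.
  i=1: a_1=11, p_1 = 11*2 + 1 = 23, q_1 = 11*1 + 0 = 11.
q_1 = 11 > 7, so the last convergent with denominator <= 7 is p_0/q_0 = 2/1.
The closest fraction with denominator <= 7 is either p_0/q_0 or the intermediate fraction (k*p_0 + p_{-1})/(k*q_0 + q_{-1}) with the largest k >= 1 whose denominator stays <= 7; these approach x as k grows, and every other convergent or intermediate fraction in range is farther away.
Largest k: floor((7 - q_{-1})/q_0) = floor((7 - 0)/1) = 7 (using the seeds p_{-1} = 1, q_{-1} = 0).
That gives (7*2 + 1)/(7*1 + 0) = 15/7.
Compare the errors: |x - 2/1| = |98*1 - 2*47|/(47*1) = 4/47, and |x - 15/7| = |98*7 - 15*47|/(47*7) = 19/329.
Cross-multiplying, 19*47 = 893 < 1316 = 4*329, so 19/329 is smaller: the intermediate fraction 15/7 is closer to x than 2/1.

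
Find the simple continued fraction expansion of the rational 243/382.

Run the Euclidean algorithm on 243 and 382; the successive quotients are the partial quotients a_0, a_1, ... (each step inverts the fractional part left over by the previous one):
  243 = 0*382 + 243, so a_0 = 0.
  382 = 1*243 + 139, so a_1 = 1.
  243 = 1*139 + 104, so a_2 = 1.
  139 = 1*104 + 35, so a_3 = 1.
  104 = 2*35 + 34, so a_4 = 2.
  35 = 1*34 + 1, so a_5 = 1.
  34 = 34*1 + 0, so a_6 = 34.
The remainder reaches 0 after 7 divisions, so the expansion has 7 partial quotients, read off in order.

[0; 1, 1, 1, 2, 1, 34]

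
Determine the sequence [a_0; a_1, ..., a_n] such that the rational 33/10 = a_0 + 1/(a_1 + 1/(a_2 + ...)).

[3; 3, 3]

Run the Euclidean algorithm on 33 and 10; the successive quotients are the partial quotients a_0, a_1, ... (each step inverts the fractional part left over by the previous one):
  33 = 3*10 + 3, so a_0 = 3.
  10 = 3*3 + 1, so a_1 = 3.
  3 = 3*1 + 0, so a_2 = 3.
The remainder reaches 0 after 3 divisions, so the expansion has 3 partial quotients, read off in order.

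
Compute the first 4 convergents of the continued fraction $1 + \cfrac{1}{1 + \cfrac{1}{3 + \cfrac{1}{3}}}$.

1/1, 2/1, 7/4, 23/13

Using the convergent recurrence p_i = a_i*p_{i-1} + p_{i-2}, q_i = a_i*q_{i-1} + q_{i-2} with p_{-2}=0, p_{-1}=1, q_{-2}=1, q_{-1}=0:
  i=0: a_0=1, p_0 = 1*1 + 0 = 1, q_0 = 1*0 + 1 = 1.
  i=1: a_1=1, p_1 = 1*1 + 1 = 2, q_1 = 1*1 + 0 = 1.
  i=2: a_2=3, p_2 = 3*2 + 1 = 7, q_2 = 3*1 + 1 = 4.
  i=3: a_3=3, p_3 = 3*7 + 2 = 23, q_3 = 3*4 + 1 = 13.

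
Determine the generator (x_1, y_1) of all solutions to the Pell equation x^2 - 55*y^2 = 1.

First expand sqrt(55) as a continued fraction. With x_i = (sqrt(55) + m_i)/d_i and (m_0, d_0) = (0, 1): a_0 = floor(sqrt(55)) = 7, since 7^2 = 49 <= 55 < 64 = 8^2.
Iterate m_{i+1} = d_i*a_i - m_i, d_{i+1} = (55 - m_{i+1}^2)/d_i, a_{i+1} = floor((a_0 + m_{i+1})/d_{i+1}):
  m_1 = 1*7 - 0 = 7, d_1 = (55 - 7^2)/1 = 6/1 = 6, a_1 = floor((7 + 7)/6) = 2.
  m_2 = 6*2 - 7 = 5, d_2 = (55 - 5^2)/6 = 30/6 = 5, a_2 = floor((7 + 5)/5) = 2.
  m_3 = 5*2 - 5 = 5, d_3 = (55 - 5^2)/5 = 30/5 = 6, a_3 = floor((7 + 5)/6) = 2.
  m_4 = 6*2 - 5 = 7, d_4 = (55 - 7^2)/6 = 6/6 = 1, a_4 = floor((7 + 7)/1) = 14.
  m_5 = 1*14 - 7 = 7, d_5 = (55 - 7^2)/1 = 6/1 = 6: (m_5, d_5) = (m_1, d_1) = (7, 6), so from here the quotients repeat a_1, ..., a_4; the period length is 4.
So sqrt(55) = [7; (2, 2, 2, 14)] with period length k = 4.
k is even, so the fundamental solution of x^2 - 55y^2 = 1 is (p_{k-1}, q_{k-1}) = (p_3, q_3); compute convergents through index 3.
Convergents (p_i = a_i*p_{i-1} + p_{i-2}, q_i = a_i*q_{i-1} + q_{i-2} with p_{-2}=0, p_{-1}=1, q_{-2}=1, q_{-1}=0):
  i=0: a_0=7, p_0 = 7*1 + 0 = 7, q_0 = 7*0 + 1 = 1.
  i=1: a_1=2, p_1 = 2*7 + 1 = 15, q_1 = 2*1 + 0 = 2.
  i=2: a_2=2, p_2 = 2*15 + 7 = 37, q_2 = 2*2 + 1 = 5.
  i=3: a_3=2, p_3 = 2*37 + 15 = 89, q_3 = 2*5 + 2 = 12.
Check: 89^2 - 55*12^2 = 7921 - 7920 = 1, so (x, y) = (89, 12) solves the equation, and by the theorem it is the least positive solution.

(x, y) = (89, 12)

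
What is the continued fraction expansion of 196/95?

[2; 15, 1, 5]

Run the Euclidean algorithm on 196 and 95; the successive quotients are the partial quotients a_0, a_1, ... (each step inverts the fractional part left over by the previous one):
  196 = 2*95 + 6, so a_0 = 2.
  95 = 15*6 + 5, so a_1 = 15.
  6 = 1*5 + 1, so a_2 = 1.
  5 = 5*1 + 0, so a_3 = 5.
The remainder reaches 0 after 4 divisions, so the expansion has 4 partial quotients, read off in order.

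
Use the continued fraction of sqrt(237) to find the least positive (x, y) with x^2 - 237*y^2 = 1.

First expand sqrt(237) as a continued fraction. With x_i = (sqrt(237) + m_i)/d_i and (m_0, d_0) = (0, 1): a_0 = floor(sqrt(237)) = 15, since 15^2 = 225 <= 237 < 256 = 16^2.
Iterate m_{i+1} = d_i*a_i - m_i, d_{i+1} = (237 - m_{i+1}^2)/d_i, a_{i+1} = floor((a_0 + m_{i+1})/d_{i+1}):
  m_1 = 1*15 - 0 = 15, d_1 = (237 - 15^2)/1 = 12/1 = 12, a_1 = floor((15 + 15)/12) = 2.
  m_2 = 12*2 - 15 = 9, d_2 = (237 - 9^2)/12 = 156/12 = 13, a_2 = floor((15 + 9)/13) = 1.
  m_3 = 13*1 - 9 = 4, d_3 = (237 - 4^2)/13 = 221/13 = 17, a_3 = floor((15 + 4)/17) = 1.
  m_4 = 17*1 - 4 = 13, d_4 = (237 - 13^2)/17 = 68/17 = 4, a_4 = floor((15 + 13)/4) = 7.
  m_5 = 4*7 - 13 = 15, d_5 = (237 - 15^2)/4 = 12/4 = 3, a_5 = floor((15 + 15)/3) = 10.
  m_6 = 3*10 - 15 = 15, d_6 = (237 - 15^2)/3 = 12/3 = 4, a_6 = floor((15 + 15)/4) = 7.
  m_7 = 4*7 - 15 = 13, d_7 = (237 - 13^2)/4 = 68/4 = 17, a_7 = floor((15 + 13)/17) = 1.
  m_8 = 17*1 - 13 = 4, d_8 = (237 - 4^2)/17 = 221/17 = 13, a_8 = floor((15 + 4)/13) = 1.
  m_9 = 13*1 - 4 = 9, d_9 = (237 - 9^2)/13 = 156/13 = 12, a_9 = floor((15 + 9)/12) = 2.
  m_10 = 12*2 - 9 = 15, d_10 = (237 - 15^2)/12 = 12/12 = 1, a_10 = floor((15 + 15)/1) = 30.
  m_11 = 1*30 - 15 = 15, d_11 = (237 - 15^2)/1 = 12/1 = 12: (m_11, d_11) = (m_1, d_1) = (15, 12), so from here the quotients repeat a_1, ..., a_10; the period length is 10.
So sqrt(237) = [15; (2, 1, 1, 7, 10, 7, 1, 1, 2, 30)] with period length k = 10.
k is even, so the fundamental solution of x^2 - 237y^2 = 1 is (p_{k-1}, q_{k-1}) = (p_9, q_9); compute convergents through index 9.
Convergents (p_i = a_i*p_{i-1} + p_{i-2}, q_i = a_i*q_{i-1} + q_{i-2} with p_{-2}=0, p_{-1}=1, q_{-2}=1, q_{-1}=0):
  i=0: a_0=15, p_0 = 15*1 + 0 = 15, q_0 = 15*0 + 1 = 1.
  i=1: a_1=2, p_1 = 2*15 + 1 = 31, q_1 = 2*1 + 0 = 2.
  i=2: a_2=1, p_2 = 1*31 + 15 = 46, q_2 = 1*2 + 1 = 3.
  i=3: a_3=1, p_3 = 1*46 + 31 = 77, q_3 = 1*3 + 2 = 5.
  i=4: a_4=7, p_4 = 7*77 + 46 = 585, q_4 = 7*5 + 3 = 38.
  i=5: a_5=10, p_5 = 10*585 + 77 = 5927, q_5 = 10*38 + 5 = 385.
  i=6: a_6=7, p_6 = 7*5927 + 585 = 42074, q_6 = 7*385 + 38 = 2733.
  i=7: a_7=1, p_7 = 1*42074 + 5927 = 48001, q_7 = 1*2733 + 385 = 3118.
  i=8: a_8=1, p_8 = 1*48001 + 42074 = 90075, q_8 = 1*3118 + 2733 = 5851.
  i=9: a_9=2, p_9 = 2*90075 + 48001 = 228151, q_9 = 2*5851 + 3118 = 14820.
Check: 228151^2 - 237*14820^2 = 52052878801 - 52052878800 = 1, so (x, y) = (228151, 14820) solves the equation, and by the theorem it is the least positive solution.

(x, y) = (228151, 14820)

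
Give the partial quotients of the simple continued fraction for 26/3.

[8; 1, 2]

Run the Euclidean algorithm on 26 and 3; the successive quotients are the partial quotients a_0, a_1, ... (each step inverts the fractional part left over by the previous one):
  26 = 8*3 + 2, so a_0 = 8.
  3 = 1*2 + 1, so a_1 = 1.
  2 = 2*1 + 0, so a_2 = 2.
The remainder reaches 0 after 3 divisions, so the expansion has 3 partial quotients, read off in order.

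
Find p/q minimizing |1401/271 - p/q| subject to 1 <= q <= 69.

274/53

Expand x = 1401/271 as a continued fraction with the Euclidean algorithm:
  1401 = 5*271 + 46, so a_0 = 5.
  271 = 5*46 + 41, so a_1 = 5.
  46 = 1*41 + 5, so a_2 = 1.
  41 = 8*5 + 1, so a_3 = 8.
  5 = 5*1 + 0, so a_4 = 5.
so x = [5; 5, 1, 8, 5].
Convergents (p_i = a_i*p_{i-1} + p_{i-2}, q_i = a_i*q_{i-1} + q_{i-2} with p_{-2}=0, p_{-1}=1, q_{-2}=1, q_{-1}=0), until the denominator exceeds 69:
  i=0: a_0=5, p_0 = 5*1 + 0 = 5, q_0 = 5*0 + 1 = 1.
  i=1: a_1=5, p_1 = 5*5 + 1 = 26, q_1 = 5*1 + 0 = 5.
  i=2: a_2=1, p_2 = 1*26 + 5 = 31, q_2 = 1*5 + 1 = 6.
  i=3: a_3=8, p_3 = 8*31 + 26 = 274, q_3 = 8*6 + 5 = 53.
  i=4: a_4=5, p_4 = 5*274 + 31 = 1401, q_4 = 5*53 + 6 = 271.
q_4 = 271 > 69, so the last convergent with denominator <= 69 is p_3/q_3 = 274/53.
The closest fraction with denominator <= 69 is either p_3/q_3 or the intermediate fraction (k*p_3 + p_2)/(k*q_3 + q_2) with the largest k >= 1 whose denominator stays <= 69; these approach x as k grows, and every other convergent or intermediate fraction in range is farther away.
Largest k: floor((69 - q_2)/q_3) = floor((69 - 6)/53) = 1.
That gives (1*274 + 31)/(1*53 + 6) = 305/59.
Compare the errors: |x - 274/53| = |1401*53 - 274*271|/(271*53) = 1/14363, and |x - 305/59| = |1401*59 - 305*271|/(271*59) = 4/15989.
Cross-multiplying, 1*15989 = 15989 < 57452 = 4*14363, so 1/14363 is smaller: the convergent 274/53 is closer to x than 305/59.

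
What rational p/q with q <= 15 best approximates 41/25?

Expand x = 41/25 as a continued fraction with the Euclidean algorithm:
  41 = 1*25 + 16, so a_0 = 1.
  25 = 1*16 + 9, so a_1 = 1.
  16 = 1*9 + 7, so a_2 = 1.
  9 = 1*7 + 2, so a_3 = 1.
  7 = 3*2 + 1, so a_4 = 3.
  2 = 2*1 + 0, so a_5 = 2.
so x = [1; 1, 1, 1, 3, 2].
Convergents (p_i = a_i*p_{i-1} + p_{i-2}, q_i = a_i*q_{i-1} + q_{i-2} with p_{-2}=0, p_{-1}=1, q_{-2}=1, q_{-1}=0), until the denominator exceeds 15:
  i=0: a_0=1, p_0 = 1*1 + 0 = 1, q_0 = 1*0 + 1 = 1.
  i=1: a_1=1, p_1 = 1*1 + 1 = 2, q_1 = 1*1 + 0 = 1.
  i=2: a_2=1, p_2 = 1*2 + 1 = 3, q_2 = 1*1 + 1 = 2.
  i=3: a_3=1, p_3 = 1*3 + 2 = 5, q_3 = 1*2 + 1 = 3.
  i=4: a_4=3, p_4 = 3*5 + 3 = 18, q_4 = 3*3 + 2 = 11.
  i=5: a_5=2, p_5 = 2*18 + 5 = 41, q_5 = 2*11 + 3 = 25.
q_5 = 25 > 15, so the last convergent with denominator <= 15 is p_4/q_4 = 18/11.
The closest fraction with denominator <= 15 is either p_4/q_4 or the intermediate fraction (k*p_4 + p_3)/(k*q_4 + q_3) with the largest k >= 1 whose denominator stays <= 15; these approach x as k grows, and every other convergent or intermediate fraction in range is farther away.
Largest k: floor((15 - q_3)/q_4) = floor((15 - 3)/11) = 1.
That gives (1*18 + 5)/(1*11 + 3) = 23/14.
Compare the errors: |x - 18/11| = |41*11 - 18*25|/(25*11) = 1/275, and |x - 23/14| = |41*14 - 23*25|/(25*14) = 1/350.
Cross-multiplying, 1*275 = 275 < 350 = 1*350, so 1/350 is smaller: the intermediate fraction 23/14 is closer to x than 18/11.

23/14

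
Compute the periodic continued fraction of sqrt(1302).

[36; (12, 72)]

Write x_i = (sqrt(1302) + m_i)/d_i with (m_0, d_0) = (0, 1). a_0 = floor(sqrt(1302)) = 36, since 36^2 = 1296 <= 1302 < 1369 = 37^2.
Iterate m_{i+1} = d_i*a_i - m_i, d_{i+1} = (1302 - m_{i+1}^2)/d_i, a_{i+1} = floor((a_0 + m_{i+1})/d_{i+1}):
  m_1 = 1*36 - 0 = 36, d_1 = (1302 - 36^2)/1 = 6/1 = 6, a_1 = floor((36 + 36)/6) = 12.
  m_2 = 6*12 - 36 = 36, d_2 = (1302 - 36^2)/6 = 6/6 = 1, a_2 = floor((36 + 36)/1) = 72.
  m_3 = 1*72 - 36 = 36, d_3 = (1302 - 36^2)/1 = 6/1 = 6: (m_3, d_3) = (m_1, d_1) = (36, 6), so from here the quotients repeat a_1, a_2; the period length is 2.
Hence the expansion of sqrt(1302) is a_0 = 36 followed by the repeating block 12, 72 (period 2).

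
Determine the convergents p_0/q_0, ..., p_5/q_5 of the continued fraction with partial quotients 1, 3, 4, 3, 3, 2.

Using the convergent recurrence p_i = a_i*p_{i-1} + p_{i-2}, q_i = a_i*q_{i-1} + q_{i-2} with p_{-2}=0, p_{-1}=1, q_{-2}=1, q_{-1}=0:
  i=0: a_0=1, p_0 = 1*1 + 0 = 1, q_0 = 1*0 + 1 = 1.
  i=1: a_1=3, p_1 = 3*1 + 1 = 4, q_1 = 3*1 + 0 = 3.
  i=2: a_2=4, p_2 = 4*4 + 1 = 17, q_2 = 4*3 + 1 = 13.
  i=3: a_3=3, p_3 = 3*17 + 4 = 55, q_3 = 3*13 + 3 = 42.
  i=4: a_4=3, p_4 = 3*55 + 17 = 182, q_4 = 3*42 + 13 = 139.
  i=5: a_5=2, p_5 = 2*182 + 55 = 419, q_5 = 2*139 + 42 = 320.

1/1, 4/3, 17/13, 55/42, 182/139, 419/320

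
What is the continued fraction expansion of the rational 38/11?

Run the Euclidean algorithm on 38 and 11; the successive quotients are the partial quotients a_0, a_1, ... (each step inverts the fractional part left over by the previous one):
  38 = 3*11 + 5, so a_0 = 3.
  11 = 2*5 + 1, so a_1 = 2.
  5 = 5*1 + 0, so a_2 = 5.
The remainder reaches 0 after 3 divisions, so the expansion has 3 partial quotients, read off in order.

[3; 2, 5]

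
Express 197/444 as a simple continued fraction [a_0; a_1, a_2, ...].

[0; 2, 3, 1, 15, 1, 2]

Run the Euclidean algorithm on 197 and 444; the successive quotients are the partial quotients a_0, a_1, ... (each step inverts the fractional part left over by the previous one):
  197 = 0*444 + 197, so a_0 = 0.
  444 = 2*197 + 50, so a_1 = 2.
  197 = 3*50 + 47, so a_2 = 3.
  50 = 1*47 + 3, so a_3 = 1.
  47 = 15*3 + 2, so a_4 = 15.
  3 = 1*2 + 1, so a_5 = 1.
  2 = 2*1 + 0, so a_6 = 2.
The remainder reaches 0 after 7 divisions, so the expansion has 7 partial quotients, read off in order.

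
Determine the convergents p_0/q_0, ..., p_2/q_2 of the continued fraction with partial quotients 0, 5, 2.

Using the convergent recurrence p_i = a_i*p_{i-1} + p_{i-2}, q_i = a_i*q_{i-1} + q_{i-2} with p_{-2}=0, p_{-1}=1, q_{-2}=1, q_{-1}=0:
  i=0: a_0=0, p_0 = 0*1 + 0 = 0, q_0 = 0*0 + 1 = 1.
  i=1: a_1=5, p_1 = 5*0 + 1 = 1, q_1 = 5*1 + 0 = 5.
  i=2: a_2=2, p_2 = 2*1 + 0 = 2, q_2 = 2*5 + 1 = 11.

0/1, 1/5, 2/11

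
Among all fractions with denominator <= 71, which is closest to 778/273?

Expand x = 778/273 as a continued fraction with the Euclidean algorithm:
  778 = 2*273 + 232, so a_0 = 2.
  273 = 1*232 + 41, so a_1 = 1.
  232 = 5*41 + 27, so a_2 = 5.
  41 = 1*27 + 14, so a_3 = 1.
  27 = 1*14 + 13, so a_4 = 1.
  14 = 1*13 + 1, so a_5 = 1.
  13 = 13*1 + 0, so a_6 = 13.
so x = [2; 1, 5, 1, 1, 1, 13].
Convergents (p_i = a_i*p_{i-1} + p_{i-2}, q_i = a_i*q_{i-1} + q_{i-2} with p_{-2}=0, p_{-1}=1, q_{-2}=1, q_{-1}=0), until the denominator exceeds 71:
  i=0: a_0=2, p_0 = 2*1 + 0 = 2, q_0 = 2*0 + 1 = 1.
  i=1: a_1=1, p_1 = 1*2 + 1 = 3, q_1 = 1*1 + 0 = 1.
  i=2: a_2=5, p_2 = 5*3 + 2 = 17, q_2 = 5*1 + 1 = 6.
  i=3: a_3=1, p_3 = 1*17 + 3 = 20, q_3 = 1*6 + 1 = 7.
  i=4: a_4=1, p_4 = 1*20 + 17 = 37, q_4 = 1*7 + 6 = 13.
  i=5: a_5=1, p_5 = 1*37 + 20 = 57, q_5 = 1*13 + 7 = 20.
  i=6: a_6=13, p_6 = 13*57 + 37 = 778, q_6 = 13*20 + 13 = 273.
q_6 = 273 > 71, so the last convergent with denominator <= 71 is p_5/q_5 = 57/20.
The closest fraction with denominator <= 71 is either p_5/q_5 or the intermediate fraction (k*p_5 + p_4)/(k*q_5 + q_4) with the largest k >= 1 whose denominator stays <= 71; these approach x as k grows, and every other convergent or intermediate fraction in range is farther away.
Largest k: floor((71 - q_4)/q_5) = floor((71 - 13)/20) = 2.
That gives (2*57 + 37)/(2*20 + 13) = 151/53.
Compare the errors: |x - 57/20| = |778*20 - 57*273|/(273*20) = 1/5460, and |x - 151/53| = |778*53 - 151*273|/(273*53) = 11/14469.
Cross-multiplying, 1*14469 = 14469 < 60060 = 11*5460, so 1/5460 is smaller: the convergent 57/20 is closer to x than 151/53.

57/20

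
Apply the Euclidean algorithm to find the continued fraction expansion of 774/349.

Run the Euclidean algorithm on 774 and 349; the successive quotients are the partial quotients a_0, a_1, ... (each step inverts the fractional part left over by the previous one):
  774 = 2*349 + 76, so a_0 = 2.
  349 = 4*76 + 45, so a_1 = 4.
  76 = 1*45 + 31, so a_2 = 1.
  45 = 1*31 + 14, so a_3 = 1.
  31 = 2*14 + 3, so a_4 = 2.
  14 = 4*3 + 2, so a_5 = 4.
  3 = 1*2 + 1, so a_6 = 1.
  2 = 2*1 + 0, so a_7 = 2.
The remainder reaches 0 after 8 divisions, so the expansion has 8 partial quotients, read off in order.

[2; 4, 1, 1, 2, 4, 1, 2]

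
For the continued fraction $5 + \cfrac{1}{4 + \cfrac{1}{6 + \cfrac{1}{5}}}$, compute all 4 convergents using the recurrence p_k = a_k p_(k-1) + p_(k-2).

Using the convergent recurrence p_i = a_i*p_{i-1} + p_{i-2}, q_i = a_i*q_{i-1} + q_{i-2} with p_{-2}=0, p_{-1}=1, q_{-2}=1, q_{-1}=0:
  i=0: a_0=5, p_0 = 5*1 + 0 = 5, q_0 = 5*0 + 1 = 1.
  i=1: a_1=4, p_1 = 4*5 + 1 = 21, q_1 = 4*1 + 0 = 4.
  i=2: a_2=6, p_2 = 6*21 + 5 = 131, q_2 = 6*4 + 1 = 25.
  i=3: a_3=5, p_3 = 5*131 + 21 = 676, q_3 = 5*25 + 4 = 129.

5/1, 21/4, 131/25, 676/129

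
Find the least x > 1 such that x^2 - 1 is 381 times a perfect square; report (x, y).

(x, y) = (1015, 52)

First expand sqrt(381) as a continued fraction. With x_i = (sqrt(381) + m_i)/d_i and (m_0, d_0) = (0, 1): a_0 = floor(sqrt(381)) = 19, since 19^2 = 361 <= 381 < 400 = 20^2.
Iterate m_{i+1} = d_i*a_i - m_i, d_{i+1} = (381 - m_{i+1}^2)/d_i, a_{i+1} = floor((a_0 + m_{i+1})/d_{i+1}):
  m_1 = 1*19 - 0 = 19, d_1 = (381 - 19^2)/1 = 20/1 = 20, a_1 = floor((19 + 19)/20) = 1.
  m_2 = 20*1 - 19 = 1, d_2 = (381 - 1^2)/20 = 380/20 = 19, a_2 = floor((19 + 1)/19) = 1.
  m_3 = 19*1 - 1 = 18, d_3 = (381 - 18^2)/19 = 57/19 = 3, a_3 = floor((19 + 18)/3) = 12.
  m_4 = 3*12 - 18 = 18, d_4 = (381 - 18^2)/3 = 57/3 = 19, a_4 = floor((19 + 18)/19) = 1.
  m_5 = 19*1 - 18 = 1, d_5 = (381 - 1^2)/19 = 380/19 = 20, a_5 = floor((19 + 1)/20) = 1.
  m_6 = 20*1 - 1 = 19, d_6 = (381 - 19^2)/20 = 20/20 = 1, a_6 = floor((19 + 19)/1) = 38.
  m_7 = 1*38 - 19 = 19, d_7 = (381 - 19^2)/1 = 20/1 = 20: (m_7, d_7) = (m_1, d_1) = (19, 20), so from here the quotients repeat a_1, ..., a_6; the period length is 6.
So sqrt(381) = [19; (1, 1, 12, 1, 1, 38)] with period length k = 6.
k is even, so the fundamental solution of x^2 - 381y^2 = 1 is (p_{k-1}, q_{k-1}) = (p_5, q_5); compute convergents through index 5.
Convergents (p_i = a_i*p_{i-1} + p_{i-2}, q_i = a_i*q_{i-1} + q_{i-2} with p_{-2}=0, p_{-1}=1, q_{-2}=1, q_{-1}=0):
  i=0: a_0=19, p_0 = 19*1 + 0 = 19, q_0 = 19*0 + 1 = 1.
  i=1: a_1=1, p_1 = 1*19 + 1 = 20, q_1 = 1*1 + 0 = 1.
  i=2: a_2=1, p_2 = 1*20 + 19 = 39, q_2 = 1*1 + 1 = 2.
  i=3: a_3=12, p_3 = 12*39 + 20 = 488, q_3 = 12*2 + 1 = 25.
  i=4: a_4=1, p_4 = 1*488 + 39 = 527, q_4 = 1*25 + 2 = 27.
  i=5: a_5=1, p_5 = 1*527 + 488 = 1015, q_5 = 1*27 + 25 = 52.
Check: 1015^2 - 381*52^2 = 1030225 - 1030224 = 1, so (x, y) = (1015, 52) solves the equation, and by the theorem it is the least positive solution.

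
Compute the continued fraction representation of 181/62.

Run the Euclidean algorithm on 181 and 62; the successive quotients are the partial quotients a_0, a_1, ... (each step inverts the fractional part left over by the previous one):
  181 = 2*62 + 57, so a_0 = 2.
  62 = 1*57 + 5, so a_1 = 1.
  57 = 11*5 + 2, so a_2 = 11.
  5 = 2*2 + 1, so a_3 = 2.
  2 = 2*1 + 0, so a_4 = 2.
The remainder reaches 0 after 5 divisions, so the expansion has 5 partial quotients, read off in order.

[2; 1, 11, 2, 2]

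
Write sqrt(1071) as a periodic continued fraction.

[32; (1, 2, 1, 1, 1, 6, 1, 1, 1, 2, 1, 64)]

Write x_i = (sqrt(1071) + m_i)/d_i with (m_0, d_0) = (0, 1). a_0 = floor(sqrt(1071)) = 32, since 32^2 = 1024 <= 1071 < 1089 = 33^2.
Iterate m_{i+1} = d_i*a_i - m_i, d_{i+1} = (1071 - m_{i+1}^2)/d_i, a_{i+1} = floor((a_0 + m_{i+1})/d_{i+1}):
  m_1 = 1*32 - 0 = 32, d_1 = (1071 - 32^2)/1 = 47/1 = 47, a_1 = floor((32 + 32)/47) = 1.
  m_2 = 47*1 - 32 = 15, d_2 = (1071 - 15^2)/47 = 846/47 = 18, a_2 = floor((32 + 15)/18) = 2.
  m_3 = 18*2 - 15 = 21, d_3 = (1071 - 21^2)/18 = 630/18 = 35, a_3 = floor((32 + 21)/35) = 1.
  m_4 = 35*1 - 21 = 14, d_4 = (1071 - 14^2)/35 = 875/35 = 25, a_4 = floor((32 + 14)/25) = 1.
  m_5 = 25*1 - 14 = 11, d_5 = (1071 - 11^2)/25 = 950/25 = 38, a_5 = floor((32 + 11)/38) = 1.
  m_6 = 38*1 - 11 = 27, d_6 = (1071 - 27^2)/38 = 342/38 = 9, a_6 = floor((32 + 27)/9) = 6.
  m_7 = 9*6 - 27 = 27, d_7 = (1071 - 27^2)/9 = 342/9 = 38, a_7 = floor((32 + 27)/38) = 1.
  m_8 = 38*1 - 27 = 11, d_8 = (1071 - 11^2)/38 = 950/38 = 25, a_8 = floor((32 + 11)/25) = 1.
  m_9 = 25*1 - 11 = 14, d_9 = (1071 - 14^2)/25 = 875/25 = 35, a_9 = floor((32 + 14)/35) = 1.
  m_10 = 35*1 - 14 = 21, d_10 = (1071 - 21^2)/35 = 630/35 = 18, a_10 = floor((32 + 21)/18) = 2.
  m_11 = 18*2 - 21 = 15, d_11 = (1071 - 15^2)/18 = 846/18 = 47, a_11 = floor((32 + 15)/47) = 1.
  m_12 = 47*1 - 15 = 32, d_12 = (1071 - 32^2)/47 = 47/47 = 1, a_12 = floor((32 + 32)/1) = 64.
  m_13 = 1*64 - 32 = 32, d_13 = (1071 - 32^2)/1 = 47/1 = 47: (m_13, d_13) = (m_1, d_1) = (32, 47), so from here the quotients repeat a_1, ..., a_12; the period length is 12.
Hence the expansion of sqrt(1071) is a_0 = 32 followed by the repeating block 1, 2, 1, 1, 1, 6, 1, 1, 1, 2, 1, 64 (period 12).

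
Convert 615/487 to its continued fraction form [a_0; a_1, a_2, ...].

Run the Euclidean algorithm on 615 and 487; the successive quotients are the partial quotients a_0, a_1, ... (each step inverts the fractional part left over by the previous one):
  615 = 1*487 + 128, so a_0 = 1.
  487 = 3*128 + 103, so a_1 = 3.
  128 = 1*103 + 25, so a_2 = 1.
  103 = 4*25 + 3, so a_3 = 4.
  25 = 8*3 + 1, so a_4 = 8.
  3 = 3*1 + 0, so a_5 = 3.
The remainder reaches 0 after 6 divisions, so the expansion has 6 partial quotients, read off in order.

[1; 3, 1, 4, 8, 3]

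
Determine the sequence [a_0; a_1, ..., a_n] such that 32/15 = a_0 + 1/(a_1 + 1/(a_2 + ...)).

Run the Euclidean algorithm on 32 and 15; the successive quotients are the partial quotients a_0, a_1, ... (each step inverts the fractional part left over by the previous one):
  32 = 2*15 + 2, so a_0 = 2.
  15 = 7*2 + 1, so a_1 = 7.
  2 = 2*1 + 0, so a_2 = 2.
The remainder reaches 0 after 3 divisions, so the expansion has 3 partial quotients, read off in order.

[2; 7, 2]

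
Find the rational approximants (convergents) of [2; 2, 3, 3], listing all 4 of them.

Using the convergent recurrence p_i = a_i*p_{i-1} + p_{i-2}, q_i = a_i*q_{i-1} + q_{i-2} with p_{-2}=0, p_{-1}=1, q_{-2}=1, q_{-1}=0:
  i=0: a_0=2, p_0 = 2*1 + 0 = 2, q_0 = 2*0 + 1 = 1.
  i=1: a_1=2, p_1 = 2*2 + 1 = 5, q_1 = 2*1 + 0 = 2.
  i=2: a_2=3, p_2 = 3*5 + 2 = 17, q_2 = 3*2 + 1 = 7.
  i=3: a_3=3, p_3 = 3*17 + 5 = 56, q_3 = 3*7 + 2 = 23.

2/1, 5/2, 17/7, 56/23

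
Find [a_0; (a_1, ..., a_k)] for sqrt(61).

Write x_i = (sqrt(61) + m_i)/d_i with (m_0, d_0) = (0, 1). a_0 = floor(sqrt(61)) = 7, since 7^2 = 49 <= 61 < 64 = 8^2.
Iterate m_{i+1} = d_i*a_i - m_i, d_{i+1} = (61 - m_{i+1}^2)/d_i, a_{i+1} = floor((a_0 + m_{i+1})/d_{i+1}):
  m_1 = 1*7 - 0 = 7, d_1 = (61 - 7^2)/1 = 12/1 = 12, a_1 = floor((7 + 7)/12) = 1.
  m_2 = 12*1 - 7 = 5, d_2 = (61 - 5^2)/12 = 36/12 = 3, a_2 = floor((7 + 5)/3) = 4.
  m_3 = 3*4 - 5 = 7, d_3 = (61 - 7^2)/3 = 12/3 = 4, a_3 = floor((7 + 7)/4) = 3.
  m_4 = 4*3 - 7 = 5, d_4 = (61 - 5^2)/4 = 36/4 = 9, a_4 = floor((7 + 5)/9) = 1.
  m_5 = 9*1 - 5 = 4, d_5 = (61 - 4^2)/9 = 45/9 = 5, a_5 = floor((7 + 4)/5) = 2.
  m_6 = 5*2 - 4 = 6, d_6 = (61 - 6^2)/5 = 25/5 = 5, a_6 = floor((7 + 6)/5) = 2.
  m_7 = 5*2 - 6 = 4, d_7 = (61 - 4^2)/5 = 45/5 = 9, a_7 = floor((7 + 4)/9) = 1.
  m_8 = 9*1 - 4 = 5, d_8 = (61 - 5^2)/9 = 36/9 = 4, a_8 = floor((7 + 5)/4) = 3.
  m_9 = 4*3 - 5 = 7, d_9 = (61 - 7^2)/4 = 12/4 = 3, a_9 = floor((7 + 7)/3) = 4.
  m_10 = 3*4 - 7 = 5, d_10 = (61 - 5^2)/3 = 36/3 = 12, a_10 = floor((7 + 5)/12) = 1.
  m_11 = 12*1 - 5 = 7, d_11 = (61 - 7^2)/12 = 12/12 = 1, a_11 = floor((7 + 7)/1) = 14.
  m_12 = 1*14 - 7 = 7, d_12 = (61 - 7^2)/1 = 12/1 = 12: (m_12, d_12) = (m_1, d_1) = (7, 12), so from here the quotients repeat a_1, ..., a_11; the period length is 11.
Hence the expansion of sqrt(61) is a_0 = 7 followed by the repeating block 1, 4, 3, 1, 2, 2, 1, 3, 4, 1, 14 (period 11).

[7; (1, 4, 3, 1, 2, 2, 1, 3, 4, 1, 14)]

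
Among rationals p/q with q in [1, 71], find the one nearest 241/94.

141/55

Expand x = 241/94 as a continued fraction with the Euclidean algorithm:
  241 = 2*94 + 53, so a_0 = 2.
  94 = 1*53 + 41, so a_1 = 1.
  53 = 1*41 + 12, so a_2 = 1.
  41 = 3*12 + 5, so a_3 = 3.
  12 = 2*5 + 2, so a_4 = 2.
  5 = 2*2 + 1, so a_5 = 2.
  2 = 2*1 + 0, so a_6 = 2.
so x = [2; 1, 1, 3, 2, 2, 2].
Convergents (p_i = a_i*p_{i-1} + p_{i-2}, q_i = a_i*q_{i-1} + q_{i-2} with p_{-2}=0, p_{-1}=1, q_{-2}=1, q_{-1}=0), until the denominator exceeds 71:
  i=0: a_0=2, p_0 = 2*1 + 0 = 2, q_0 = 2*0 + 1 = 1.
  i=1: a_1=1, p_1 = 1*2 + 1 = 3, q_1 = 1*1 + 0 = 1.
  i=2: a_2=1, p_2 = 1*3 + 2 = 5, q_2 = 1*1 + 1 = 2.
  i=3: a_3=3, p_3 = 3*5 + 3 = 18, q_3 = 3*2 + 1 = 7.
  i=4: a_4=2, p_4 = 2*18 + 5 = 41, q_4 = 2*7 + 2 = 16.
  i=5: a_5=2, p_5 = 2*41 + 18 = 100, q_5 = 2*16 + 7 = 39.
  i=6: a_6=2, p_6 = 2*100 + 41 = 241, q_6 = 2*39 + 16 = 94.
q_6 = 94 > 71, so the last convergent with denominator <= 71 is p_5/q_5 = 100/39.
The closest fraction with denominator <= 71 is either p_5/q_5 or the intermediate fraction (k*p_5 + p_4)/(k*q_5 + q_4) with the largest k >= 1 whose denominator stays <= 71; these approach x as k grows, and every other convergent or intermediate fraction in range is farther away.
Largest k: floor((71 - q_4)/q_5) = floor((71 - 16)/39) = 1.
That gives (1*100 + 41)/(1*39 + 16) = 141/55.
Compare the errors: |x - 100/39| = |241*39 - 100*94|/(94*39) = 1/3666, and |x - 141/55| = |241*55 - 141*94|/(94*55) = 1/5170.
Cross-multiplying, 1*3666 = 3666 < 5170 = 1*5170, so 1/5170 is smaller: the intermediate fraction 141/55 is closer to x than 100/39.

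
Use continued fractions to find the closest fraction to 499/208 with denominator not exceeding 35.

12/5

Expand x = 499/208 as a continued fraction with the Euclidean algorithm:
  499 = 2*208 + 83, so a_0 = 2.
  208 = 2*83 + 42, so a_1 = 2.
  83 = 1*42 + 41, so a_2 = 1.
  42 = 1*41 + 1, so a_3 = 1.
  41 = 41*1 + 0, so a_4 = 41.
so x = [2; 2, 1, 1, 41].
Convergents (p_i = a_i*p_{i-1} + p_{i-2}, q_i = a_i*q_{i-1} + q_{i-2} with p_{-2}=0, p_{-1}=1, q_{-2}=1, q_{-1}=0), until the denominator exceeds 35:
  i=0: a_0=2, p_0 = 2*1 + 0 = 2, q_0 = 2*0 + 1 = 1.
  i=1: a_1=2, p_1 = 2*2 + 1 = 5, q_1 = 2*1 + 0 = 2.
  i=2: a_2=1, p_2 = 1*5 + 2 = 7, q_2 = 1*2 + 1 = 3.
  i=3: a_3=1, p_3 = 1*7 + 5 = 12, q_3 = 1*3 + 2 = 5.
  i=4: a_4=41, p_4 = 41*12 + 7 = 499, q_4 = 41*5 + 3 = 208.
q_4 = 208 > 35, so the last convergent with denominator <= 35 is p_3/q_3 = 12/5.
The closest fraction with denominator <= 35 is either p_3/q_3 or the intermediate fraction (k*p_3 + p_2)/(k*q_3 + q_2) with the largest k >= 1 whose denominator stays <= 35; these approach x as k grows, and every other convergent or intermediate fraction in range is farther away.
Largest k: floor((35 - q_2)/q_3) = floor((35 - 3)/5) = 6.
That gives (6*12 + 7)/(6*5 + 3) = 79/33.
Compare the errors: |x - 12/5| = |499*5 - 12*208|/(208*5) = 1/1040, and |x - 79/33| = |499*33 - 79*208|/(208*33) = 35/6864.
Cross-multiplying, 1*6864 = 6864 < 36400 = 35*1040, so 1/1040 is smaller: the convergent 12/5 is closer to x than 79/33.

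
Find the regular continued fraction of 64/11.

[5; 1, 4, 2]

Run the Euclidean algorithm on 64 and 11; the successive quotients are the partial quotients a_0, a_1, ... (each step inverts the fractional part left over by the previous one):
  64 = 5*11 + 9, so a_0 = 5.
  11 = 1*9 + 2, so a_1 = 1.
  9 = 4*2 + 1, so a_2 = 4.
  2 = 2*1 + 0, so a_3 = 2.
The remainder reaches 0 after 4 divisions, so the expansion has 4 partial quotients, read off in order.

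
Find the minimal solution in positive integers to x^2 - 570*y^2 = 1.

First expand sqrt(570) as a continued fraction. With x_i = (sqrt(570) + m_i)/d_i and (m_0, d_0) = (0, 1): a_0 = floor(sqrt(570)) = 23, since 23^2 = 529 <= 570 < 576 = 24^2.
Iterate m_{i+1} = d_i*a_i - m_i, d_{i+1} = (570 - m_{i+1}^2)/d_i, a_{i+1} = floor((a_0 + m_{i+1})/d_{i+1}):
  m_1 = 1*23 - 0 = 23, d_1 = (570 - 23^2)/1 = 41/1 = 41, a_1 = floor((23 + 23)/41) = 1.
  m_2 = 41*1 - 23 = 18, d_2 = (570 - 18^2)/41 = 246/41 = 6, a_2 = floor((23 + 18)/6) = 6.
  m_3 = 6*6 - 18 = 18, d_3 = (570 - 18^2)/6 = 246/6 = 41, a_3 = floor((23 + 18)/41) = 1.
  m_4 = 41*1 - 18 = 23, d_4 = (570 - 23^2)/41 = 41/41 = 1, a_4 = floor((23 + 23)/1) = 46.
  m_5 = 1*46 - 23 = 23, d_5 = (570 - 23^2)/1 = 41/1 = 41: (m_5, d_5) = (m_1, d_1) = (23, 41), so from here the quotients repeat a_1, ..., a_4; the period length is 4.
So sqrt(570) = [23; (1, 6, 1, 46)] with period length k = 4.
k is even, so the fundamental solution of x^2 - 570y^2 = 1 is (p_{k-1}, q_{k-1}) = (p_3, q_3); compute convergents through index 3.
Convergents (p_i = a_i*p_{i-1} + p_{i-2}, q_i = a_i*q_{i-1} + q_{i-2} with p_{-2}=0, p_{-1}=1, q_{-2}=1, q_{-1}=0):
  i=0: a_0=23, p_0 = 23*1 + 0 = 23, q_0 = 23*0 + 1 = 1.
  i=1: a_1=1, p_1 = 1*23 + 1 = 24, q_1 = 1*1 + 0 = 1.
  i=2: a_2=6, p_2 = 6*24 + 23 = 167, q_2 = 6*1 + 1 = 7.
  i=3: a_3=1, p_3 = 1*167 + 24 = 191, q_3 = 1*7 + 1 = 8.
Check: 191^2 - 570*8^2 = 36481 - 36480 = 1, so (x, y) = (191, 8) solves the equation, and by the theorem it is the least positive solution.

(x, y) = (191, 8)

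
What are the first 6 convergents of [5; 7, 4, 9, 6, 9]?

5/1, 36/7, 149/29, 1377/268, 8411/1637, 77076/15001

Using the convergent recurrence p_i = a_i*p_{i-1} + p_{i-2}, q_i = a_i*q_{i-1} + q_{i-2} with p_{-2}=0, p_{-1}=1, q_{-2}=1, q_{-1}=0:
  i=0: a_0=5, p_0 = 5*1 + 0 = 5, q_0 = 5*0 + 1 = 1.
  i=1: a_1=7, p_1 = 7*5 + 1 = 36, q_1 = 7*1 + 0 = 7.
  i=2: a_2=4, p_2 = 4*36 + 5 = 149, q_2 = 4*7 + 1 = 29.
  i=3: a_3=9, p_3 = 9*149 + 36 = 1377, q_3 = 9*29 + 7 = 268.
  i=4: a_4=6, p_4 = 6*1377 + 149 = 8411, q_4 = 6*268 + 29 = 1637.
  i=5: a_5=9, p_5 = 9*8411 + 1377 = 77076, q_5 = 9*1637 + 268 = 15001.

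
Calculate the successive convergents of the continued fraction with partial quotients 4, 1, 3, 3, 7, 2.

4/1, 5/1, 19/4, 62/13, 453/95, 968/203

Using the convergent recurrence p_i = a_i*p_{i-1} + p_{i-2}, q_i = a_i*q_{i-1} + q_{i-2} with p_{-2}=0, p_{-1}=1, q_{-2}=1, q_{-1}=0:
  i=0: a_0=4, p_0 = 4*1 + 0 = 4, q_0 = 4*0 + 1 = 1.
  i=1: a_1=1, p_1 = 1*4 + 1 = 5, q_1 = 1*1 + 0 = 1.
  i=2: a_2=3, p_2 = 3*5 + 4 = 19, q_2 = 3*1 + 1 = 4.
  i=3: a_3=3, p_3 = 3*19 + 5 = 62, q_3 = 3*4 + 1 = 13.
  i=4: a_4=7, p_4 = 7*62 + 19 = 453, q_4 = 7*13 + 4 = 95.
  i=5: a_5=2, p_5 = 2*453 + 62 = 968, q_5 = 2*95 + 13 = 203.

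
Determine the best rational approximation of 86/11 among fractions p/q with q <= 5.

Expand x = 86/11 as a continued fraction with the Euclidean algorithm:
  86 = 7*11 + 9, so a_0 = 7.
  11 = 1*9 + 2, so a_1 = 1.
  9 = 4*2 + 1, so a_2 = 4.
  2 = 2*1 + 0, so a_3 = 2.
so x = [7; 1, 4, 2].
Convergents (p_i = a_i*p_{i-1} + p_{i-2}, q_i = a_i*q_{i-1} + q_{i-2} with p_{-2}=0, p_{-1}=1, q_{-2}=1, q_{-1}=0), until the denominator exceeds 5:
  i=0: a_0=7, p_0 = 7*1 + 0 = 7, q_0 = 7*0 + 1 = 1.
  i=1: a_1=1, p_1 = 1*7 + 1 = 8, q_1 = 1*1 + 0 = 1.
  i=2: a_2=4, p_2 = 4*8 + 7 = 39, q_2 = 4*1 + 1 = 5.
  i=3: a_3=2, p_3 = 2*39 + 8 = 86, q_3 = 2*5 + 1 = 11.
q_3 = 11 > 5, so the last convergent with denominator <= 5 is p_2/q_2 = 39/5.
The closest fraction with denominator <= 5 is either p_2/q_2 or the intermediate fraction (k*p_2 + p_1)/(k*q_2 + q_1) with the largest k >= 1 whose denominator stays <= 5; these approach x as k grows, and every other convergent or intermediate fraction in range is farther away.
Largest k: floor((5 - q_1)/q_2) = floor((5 - 1)/5) = 0.
Since k = 0, no intermediate fraction beyond p_2/q_2 has denominator <= 5, so the convergent 39/5 is the closest (its error is |86*5 - 39*11|/(11*5) = 1/55).

39/5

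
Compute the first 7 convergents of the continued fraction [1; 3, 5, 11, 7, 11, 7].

1/1, 4/3, 21/16, 235/179, 1666/1269, 18561/14138, 131593/100235

Using the convergent recurrence p_i = a_i*p_{i-1} + p_{i-2}, q_i = a_i*q_{i-1} + q_{i-2} with p_{-2}=0, p_{-1}=1, q_{-2}=1, q_{-1}=0:
  i=0: a_0=1, p_0 = 1*1 + 0 = 1, q_0 = 1*0 + 1 = 1.
  i=1: a_1=3, p_1 = 3*1 + 1 = 4, q_1 = 3*1 + 0 = 3.
  i=2: a_2=5, p_2 = 5*4 + 1 = 21, q_2 = 5*3 + 1 = 16.
  i=3: a_3=11, p_3 = 11*21 + 4 = 235, q_3 = 11*16 + 3 = 179.
  i=4: a_4=7, p_4 = 7*235 + 21 = 1666, q_4 = 7*179 + 16 = 1269.
  i=5: a_5=11, p_5 = 11*1666 + 235 = 18561, q_5 = 11*1269 + 179 = 14138.
  i=6: a_6=7, p_6 = 7*18561 + 1666 = 131593, q_6 = 7*14138 + 1269 = 100235.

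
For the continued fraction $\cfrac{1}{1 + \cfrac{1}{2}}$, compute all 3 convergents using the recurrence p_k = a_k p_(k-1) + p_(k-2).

Using the convergent recurrence p_i = a_i*p_{i-1} + p_{i-2}, q_i = a_i*q_{i-1} + q_{i-2} with p_{-2}=0, p_{-1}=1, q_{-2}=1, q_{-1}=0:
  i=0: a_0=0, p_0 = 0*1 + 0 = 0, q_0 = 0*0 + 1 = 1.
  i=1: a_1=1, p_1 = 1*0 + 1 = 1, q_1 = 1*1 + 0 = 1.
  i=2: a_2=2, p_2 = 2*1 + 0 = 2, q_2 = 2*1 + 1 = 3.

0/1, 1/1, 2/3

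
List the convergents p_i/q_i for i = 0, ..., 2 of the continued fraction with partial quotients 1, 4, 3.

Using the convergent recurrence p_i = a_i*p_{i-1} + p_{i-2}, q_i = a_i*q_{i-1} + q_{i-2} with p_{-2}=0, p_{-1}=1, q_{-2}=1, q_{-1}=0:
  i=0: a_0=1, p_0 = 1*1 + 0 = 1, q_0 = 1*0 + 1 = 1.
  i=1: a_1=4, p_1 = 4*1 + 1 = 5, q_1 = 4*1 + 0 = 4.
  i=2: a_2=3, p_2 = 3*5 + 1 = 16, q_2 = 3*4 + 1 = 13.

1/1, 5/4, 16/13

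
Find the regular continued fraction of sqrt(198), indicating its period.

Write x_i = (sqrt(198) + m_i)/d_i with (m_0, d_0) = (0, 1). a_0 = floor(sqrt(198)) = 14, since 14^2 = 196 <= 198 < 225 = 15^2.
Iterate m_{i+1} = d_i*a_i - m_i, d_{i+1} = (198 - m_{i+1}^2)/d_i, a_{i+1} = floor((a_0 + m_{i+1})/d_{i+1}):
  m_1 = 1*14 - 0 = 14, d_1 = (198 - 14^2)/1 = 2/1 = 2, a_1 = floor((14 + 14)/2) = 14.
  m_2 = 2*14 - 14 = 14, d_2 = (198 - 14^2)/2 = 2/2 = 1, a_2 = floor((14 + 14)/1) = 28.
  m_3 = 1*28 - 14 = 14, d_3 = (198 - 14^2)/1 = 2/1 = 2: (m_3, d_3) = (m_1, d_1) = (14, 2), so from here the quotients repeat a_1, a_2; the period length is 2.
Hence the expansion of sqrt(198) is a_0 = 14 followed by the repeating block 14, 28 (period 2).

[14; (14, 28)]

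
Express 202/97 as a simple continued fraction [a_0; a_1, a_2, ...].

Run the Euclidean algorithm on 202 and 97; the successive quotients are the partial quotients a_0, a_1, ... (each step inverts the fractional part left over by the previous one):
  202 = 2*97 + 8, so a_0 = 2.
  97 = 12*8 + 1, so a_1 = 12.
  8 = 8*1 + 0, so a_2 = 8.
The remainder reaches 0 after 3 divisions, so the expansion has 3 partial quotients, read off in order.

[2; 12, 8]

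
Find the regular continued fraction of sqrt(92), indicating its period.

Write x_i = (sqrt(92) + m_i)/d_i with (m_0, d_0) = (0, 1). a_0 = floor(sqrt(92)) = 9, since 9^2 = 81 <= 92 < 100 = 10^2.
Iterate m_{i+1} = d_i*a_i - m_i, d_{i+1} = (92 - m_{i+1}^2)/d_i, a_{i+1} = floor((a_0 + m_{i+1})/d_{i+1}):
  m_1 = 1*9 - 0 = 9, d_1 = (92 - 9^2)/1 = 11/1 = 11, a_1 = floor((9 + 9)/11) = 1.
  m_2 = 11*1 - 9 = 2, d_2 = (92 - 2^2)/11 = 88/11 = 8, a_2 = floor((9 + 2)/8) = 1.
  m_3 = 8*1 - 2 = 6, d_3 = (92 - 6^2)/8 = 56/8 = 7, a_3 = floor((9 + 6)/7) = 2.
  m_4 = 7*2 - 6 = 8, d_4 = (92 - 8^2)/7 = 28/7 = 4, a_4 = floor((9 + 8)/4) = 4.
  m_5 = 4*4 - 8 = 8, d_5 = (92 - 8^2)/4 = 28/4 = 7, a_5 = floor((9 + 8)/7) = 2.
  m_6 = 7*2 - 8 = 6, d_6 = (92 - 6^2)/7 = 56/7 = 8, a_6 = floor((9 + 6)/8) = 1.
  m_7 = 8*1 - 6 = 2, d_7 = (92 - 2^2)/8 = 88/8 = 11, a_7 = floor((9 + 2)/11) = 1.
  m_8 = 11*1 - 2 = 9, d_8 = (92 - 9^2)/11 = 11/11 = 1, a_8 = floor((9 + 9)/1) = 18.
  m_9 = 1*18 - 9 = 9, d_9 = (92 - 9^2)/1 = 11/1 = 11: (m_9, d_9) = (m_1, d_1) = (9, 11), so from here the quotients repeat a_1, ..., a_8; the period length is 8.
Hence the expansion of sqrt(92) is a_0 = 9 followed by the repeating block 1, 1, 2, 4, 2, 1, 1, 18 (period 8).

[9; (1, 1, 2, 4, 2, 1, 1, 18)]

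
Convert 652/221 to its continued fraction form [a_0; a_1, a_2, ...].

[2; 1, 19, 11]

Run the Euclidean algorithm on 652 and 221; the successive quotients are the partial quotients a_0, a_1, ... (each step inverts the fractional part left over by the previous one):
  652 = 2*221 + 210, so a_0 = 2.
  221 = 1*210 + 11, so a_1 = 1.
  210 = 19*11 + 1, so a_2 = 19.
  11 = 11*1 + 0, so a_3 = 11.
The remainder reaches 0 after 4 divisions, so the expansion has 4 partial quotients, read off in order.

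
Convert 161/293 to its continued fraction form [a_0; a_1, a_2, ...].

Run the Euclidean algorithm on 161 and 293; the successive quotients are the partial quotients a_0, a_1, ... (each step inverts the fractional part left over by the previous one):
  161 = 0*293 + 161, so a_0 = 0.
  293 = 1*161 + 132, so a_1 = 1.
  161 = 1*132 + 29, so a_2 = 1.
  132 = 4*29 + 16, so a_3 = 4.
  29 = 1*16 + 13, so a_4 = 1.
  16 = 1*13 + 3, so a_5 = 1.
  13 = 4*3 + 1, so a_6 = 4.
  3 = 3*1 + 0, so a_7 = 3.
The remainder reaches 0 after 8 divisions, so the expansion has 8 partial quotients, read off in order.

[0; 1, 1, 4, 1, 1, 4, 3]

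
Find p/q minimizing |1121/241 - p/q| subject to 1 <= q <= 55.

Expand x = 1121/241 as a continued fraction with the Euclidean algorithm:
  1121 = 4*241 + 157, so a_0 = 4.
  241 = 1*157 + 84, so a_1 = 1.
  157 = 1*84 + 73, so a_2 = 1.
  84 = 1*73 + 11, so a_3 = 1.
  73 = 6*11 + 7, so a_4 = 6.
  11 = 1*7 + 4, so a_5 = 1.
  7 = 1*4 + 3, so a_6 = 1.
  4 = 1*3 + 1, so a_7 = 1.
  3 = 3*1 + 0, so a_8 = 3.
so x = [4; 1, 1, 1, 6, 1, 1, 1, 3].
Convergents (p_i = a_i*p_{i-1} + p_{i-2}, q_i = a_i*q_{i-1} + q_{i-2} with p_{-2}=0, p_{-1}=1, q_{-2}=1, q_{-1}=0), until the denominator exceeds 55:
  i=0: a_0=4, p_0 = 4*1 + 0 = 4, q_0 = 4*0 + 1 = 1.
  i=1: a_1=1, p_1 = 1*4 + 1 = 5, q_1 = 1*1 + 0 = 1.
  i=2: a_2=1, p_2 = 1*5 + 4 = 9, q_2 = 1*1 + 1 = 2.
  i=3: a_3=1, p_3 = 1*9 + 5 = 14, q_3 = 1*2 + 1 = 3.
  i=4: a_4=6, p_4 = 6*14 + 9 = 93, q_4 = 6*3 + 2 = 20.
  i=5: a_5=1, p_5 = 1*93 + 14 = 107, q_5 = 1*20 + 3 = 23.
  i=6: a_6=1, p_6 = 1*107 + 93 = 200, q_6 = 1*23 + 20 = 43.
  i=7: a_7=1, p_7 = 1*200 + 107 = 307, q_7 = 1*43 + 23 = 66.
q_7 = 66 > 55, so the last convergent with denominator <= 55 is p_6/q_6 = 200/43.
The closest fraction with denominator <= 55 is either p_6/q_6 or the intermediate fraction (k*p_6 + p_5)/(k*q_6 + q_5) with the largest k >= 1 whose denominator stays <= 55; these approach x as k grows, and every other convergent or intermediate fraction in range is farther away.
Largest k: floor((55 - q_5)/q_6) = floor((55 - 23)/43) = 0.
Since k = 0, no intermediate fraction beyond p_6/q_6 has denominator <= 55, so the convergent 200/43 is the closest (its error is |1121*43 - 200*241|/(241*43) = 3/10363).

200/43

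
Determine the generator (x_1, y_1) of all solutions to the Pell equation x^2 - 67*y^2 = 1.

First expand sqrt(67) as a continued fraction. With x_i = (sqrt(67) + m_i)/d_i and (m_0, d_0) = (0, 1): a_0 = floor(sqrt(67)) = 8, since 8^2 = 64 <= 67 < 81 = 9^2.
Iterate m_{i+1} = d_i*a_i - m_i, d_{i+1} = (67 - m_{i+1}^2)/d_i, a_{i+1} = floor((a_0 + m_{i+1})/d_{i+1}):
  m_1 = 1*8 - 0 = 8, d_1 = (67 - 8^2)/1 = 3/1 = 3, a_1 = floor((8 + 8)/3) = 5.
  m_2 = 3*5 - 8 = 7, d_2 = (67 - 7^2)/3 = 18/3 = 6, a_2 = floor((8 + 7)/6) = 2.
  m_3 = 6*2 - 7 = 5, d_3 = (67 - 5^2)/6 = 42/6 = 7, a_3 = floor((8 + 5)/7) = 1.
  m_4 = 7*1 - 5 = 2, d_4 = (67 - 2^2)/7 = 63/7 = 9, a_4 = floor((8 + 2)/9) = 1.
  m_5 = 9*1 - 2 = 7, d_5 = (67 - 7^2)/9 = 18/9 = 2, a_5 = floor((8 + 7)/2) = 7.
  m_6 = 2*7 - 7 = 7, d_6 = (67 - 7^2)/2 = 18/2 = 9, a_6 = floor((8 + 7)/9) = 1.
  m_7 = 9*1 - 7 = 2, d_7 = (67 - 2^2)/9 = 63/9 = 7, a_7 = floor((8 + 2)/7) = 1.
  m_8 = 7*1 - 2 = 5, d_8 = (67 - 5^2)/7 = 42/7 = 6, a_8 = floor((8 + 5)/6) = 2.
  m_9 = 6*2 - 5 = 7, d_9 = (67 - 7^2)/6 = 18/6 = 3, a_9 = floor((8 + 7)/3) = 5.
  m_10 = 3*5 - 7 = 8, d_10 = (67 - 8^2)/3 = 3/3 = 1, a_10 = floor((8 + 8)/1) = 16.
  m_11 = 1*16 - 8 = 8, d_11 = (67 - 8^2)/1 = 3/1 = 3: (m_11, d_11) = (m_1, d_1) = (8, 3), so from here the quotients repeat a_1, ..., a_10; the period length is 10.
So sqrt(67) = [8; (5, 2, 1, 1, 7, 1, 1, 2, 5, 16)] with period length k = 10.
k is even, so the fundamental solution of x^2 - 67y^2 = 1 is (p_{k-1}, q_{k-1}) = (p_9, q_9); compute convergents through index 9.
Convergents (p_i = a_i*p_{i-1} + p_{i-2}, q_i = a_i*q_{i-1} + q_{i-2} with p_{-2}=0, p_{-1}=1, q_{-2}=1, q_{-1}=0):
  i=0: a_0=8, p_0 = 8*1 + 0 = 8, q_0 = 8*0 + 1 = 1.
  i=1: a_1=5, p_1 = 5*8 + 1 = 41, q_1 = 5*1 + 0 = 5.
  i=2: a_2=2, p_2 = 2*41 + 8 = 90, q_2 = 2*5 + 1 = 11.
  i=3: a_3=1, p_3 = 1*90 + 41 = 131, q_3 = 1*11 + 5 = 16.
  i=4: a_4=1, p_4 = 1*131 + 90 = 221, q_4 = 1*16 + 11 = 27.
  i=5: a_5=7, p_5 = 7*221 + 131 = 1678, q_5 = 7*27 + 16 = 205.
  i=6: a_6=1, p_6 = 1*1678 + 221 = 1899, q_6 = 1*205 + 27 = 232.
  i=7: a_7=1, p_7 = 1*1899 + 1678 = 3577, q_7 = 1*232 + 205 = 437.
  i=8: a_8=2, p_8 = 2*3577 + 1899 = 9053, q_8 = 2*437 + 232 = 1106.
  i=9: a_9=5, p_9 = 5*9053 + 3577 = 48842, q_9 = 5*1106 + 437 = 5967.
Check: 48842^2 - 67*5967^2 = 2385540964 - 2385540963 = 1, so (x, y) = (48842, 5967) solves the equation, and by the theorem it is the least positive solution.

(x, y) = (48842, 5967)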